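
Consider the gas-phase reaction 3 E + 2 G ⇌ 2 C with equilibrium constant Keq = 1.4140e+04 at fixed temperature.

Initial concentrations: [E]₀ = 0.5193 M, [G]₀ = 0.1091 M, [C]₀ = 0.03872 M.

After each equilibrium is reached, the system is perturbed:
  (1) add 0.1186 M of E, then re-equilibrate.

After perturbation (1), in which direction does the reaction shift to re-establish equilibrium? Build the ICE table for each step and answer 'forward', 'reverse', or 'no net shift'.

Q₀ = 0.8994 vs Keq = 1.4140e+04 ⇒ Q<K, forward
Step 1:
                   E          G          C
  I           0.5193     0.1091    0.03872
  C          -0.1555    -0.1036     0.1036
  E           0.3638   0.005455     0.1424
  solve Keq expr → x = 0.05182; check Q = 1.4140e+04
Then add 0.1186 M of E.
Step 2:
                   E          G          C
  I           0.4824   0.005455     0.1424
  C         -0.00271  -0.001806   0.001806
  E           0.4797   0.003649     0.1442
  solve Keq expr → x = 9.0321e-04; check Q = 1.4140e+04

Direction: forward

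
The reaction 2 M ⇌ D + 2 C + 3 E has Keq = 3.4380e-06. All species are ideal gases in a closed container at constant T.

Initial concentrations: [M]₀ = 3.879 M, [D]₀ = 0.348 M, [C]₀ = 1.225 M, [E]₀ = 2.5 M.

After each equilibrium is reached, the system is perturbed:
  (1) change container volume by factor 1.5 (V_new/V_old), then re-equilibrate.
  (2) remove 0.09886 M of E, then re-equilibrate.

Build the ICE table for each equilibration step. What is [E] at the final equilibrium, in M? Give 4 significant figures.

[E]_eq = 0.873 M

Q₀ = 0.5423 vs Keq = 3.4380e-06 ⇒ Q>K, reverse
Step 1:
                    M           D           C           E
  Initial       3.879       0.348       1.225         2.5
  Change       0.6958     -0.3479     -0.6958      -1.044
  Equil         4.575  8.3208e-05      0.5292       1.456
  solve Keq expr → x = -0.3479; check Q = 3.4380e-06
Then change container volume by factor 1.5 (V_new/V_old).
Step 2:
                    M           D           C           E
  Initial        3.05  5.5472e-05      0.3528      0.9708
  Change  -4.4796e-04  2.2398e-04  4.4796e-04  6.7194e-04
  Equil         3.049  2.7945e-04      0.3532      0.9715
  solve Keq expr → x = 2.2398e-04; check Q = 3.4380e-06
Then remove 0.09886 M of E.
Step 3:
                    M           D           C           E
  Initial       3.049  2.7945e-04      0.3532      0.8726
  Change  -2.1042e-04  1.0521e-04  2.1042e-04  3.1563e-04
  Equil         3.049  3.8466e-04      0.3534       0.873
  solve Keq expr → x = 1.0521e-04; check Q = 3.4380e-06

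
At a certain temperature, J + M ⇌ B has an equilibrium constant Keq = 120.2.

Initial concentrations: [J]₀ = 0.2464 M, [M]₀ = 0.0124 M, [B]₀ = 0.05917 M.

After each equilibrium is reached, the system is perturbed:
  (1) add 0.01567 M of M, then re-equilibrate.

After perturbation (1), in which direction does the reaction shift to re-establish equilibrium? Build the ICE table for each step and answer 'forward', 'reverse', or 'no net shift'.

Q₀ = 19.37 vs Keq = 120.2 ⇒ Q<K, forward
Step 1:
                  J         M         B
  Initial    0.2464    0.0124   0.05917
  Change  -0.009967 -0.009967  0.009967
  Equil      0.2364  0.002433   0.06914
  solve Keq expr → x = 0.009967; check Q = 120.2
Then add 0.01567 M of M.
Step 2:
                  J         M         B
  Initial    0.2364    0.0181   0.06914
  Change   -0.01494  -0.01494   0.01494
  Equil      0.2215  0.003158   0.08408
  solve Keq expr → x = 0.01494; check Q = 120.2

Direction: forward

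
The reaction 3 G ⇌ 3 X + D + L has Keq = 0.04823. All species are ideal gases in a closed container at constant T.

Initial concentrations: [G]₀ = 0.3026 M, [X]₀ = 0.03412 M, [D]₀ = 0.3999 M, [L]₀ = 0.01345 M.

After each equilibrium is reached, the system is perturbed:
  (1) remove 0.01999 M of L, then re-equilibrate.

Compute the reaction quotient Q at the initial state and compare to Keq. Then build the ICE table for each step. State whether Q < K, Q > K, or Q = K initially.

Q₀ = 7.7107e-06; Q < K (proceeds forward)

Q₀ = 7.7107e-06 vs Keq = 0.04823 ⇒ Q<K, forward
Step 1:
                    G           X           D           L
  init         0.3026     0.03412      0.3999     0.01345
  Δ           -0.1491      0.1491     0.04969     0.04969
  eq           0.1535      0.1832      0.4496     0.06314
  solve Keq expr → x = 0.04969; check Q = 0.04823
Then remove 0.01999 M of L.
Step 2:
                    G           X           D           L
  init         0.1535      0.1832      0.4496     0.04315
  Δ         -0.008587    0.008587    0.002862    0.002862
  eq           0.1449      0.1918      0.4525     0.04601
  solve Keq expr → x = 0.002862; check Q = 0.04823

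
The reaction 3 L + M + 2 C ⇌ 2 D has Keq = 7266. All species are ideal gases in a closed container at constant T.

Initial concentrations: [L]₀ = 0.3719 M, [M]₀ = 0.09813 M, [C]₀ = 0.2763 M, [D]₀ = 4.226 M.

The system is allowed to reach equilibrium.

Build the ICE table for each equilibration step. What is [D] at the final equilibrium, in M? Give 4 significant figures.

[D]_eq = 4.139 M

Q₀ = 4.6346e+04 vs Keq = 7266 ⇒ Q>K, reverse
Step 1:
                  L         M         C         D
  I          0.3719   0.09813    0.2763     4.226
  C          0.1301   0.04335   0.08671  -0.08671
  E           0.502    0.1415     0.363     4.139
  solve Keq expr → x = -0.04335; check Q = 7266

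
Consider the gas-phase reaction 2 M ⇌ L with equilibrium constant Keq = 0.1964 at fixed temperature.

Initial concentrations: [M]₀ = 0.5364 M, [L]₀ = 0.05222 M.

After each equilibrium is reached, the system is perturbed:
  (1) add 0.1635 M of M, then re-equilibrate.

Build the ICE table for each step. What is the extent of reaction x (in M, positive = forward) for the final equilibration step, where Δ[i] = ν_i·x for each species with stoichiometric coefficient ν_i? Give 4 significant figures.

Q₀ = 0.1815 vs Keq = 0.1964 ⇒ Q<K, forward
Step 1:
                  M         L
  init       0.5364   0.05222
  Δ       -0.006045  0.003023
  eq         0.5304   0.05524
  solve Keq expr → x = 0.003023; check Q = 0.1964
Then add 0.1635 M of M.
Step 2:
                  M         L
  init       0.6939   0.05524
  Δ        -0.05156   0.02578
  eq         0.6423   0.08102
  solve Keq expr → x = 0.02578; check Q = 0.1964

x = 0.02578 M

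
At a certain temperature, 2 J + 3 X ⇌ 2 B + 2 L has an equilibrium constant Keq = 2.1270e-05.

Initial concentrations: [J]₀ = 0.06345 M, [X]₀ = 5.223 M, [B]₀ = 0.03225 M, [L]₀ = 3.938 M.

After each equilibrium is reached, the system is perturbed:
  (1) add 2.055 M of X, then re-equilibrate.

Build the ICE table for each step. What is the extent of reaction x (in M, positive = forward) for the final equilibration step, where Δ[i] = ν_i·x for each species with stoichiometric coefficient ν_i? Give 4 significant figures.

Q₀ = 0.02812 vs Keq = 2.1270e-05 ⇒ Q>K, reverse
Step 1:
                  J         X         B         L
  I         0.06345     5.223   0.03225     3.938
  C          0.0309   0.04635   -0.0309   -0.0309
  E         0.09435     5.269  0.001347     3.907
  solve Keq expr → x = -0.01545; check Q = 2.1270e-05
Then add 2.055 M of X.
Step 2:
                  J         X         B         L
  I         0.09435     7.324  0.001347     3.907
  C       -8.3984e-04  -0.00126 8.3984e-04 8.3984e-04
  E         0.09351     7.323  0.002187     3.908
  solve Keq expr → x = 4.1992e-04; check Q = 2.1270e-05

x = 4.1992e-04 M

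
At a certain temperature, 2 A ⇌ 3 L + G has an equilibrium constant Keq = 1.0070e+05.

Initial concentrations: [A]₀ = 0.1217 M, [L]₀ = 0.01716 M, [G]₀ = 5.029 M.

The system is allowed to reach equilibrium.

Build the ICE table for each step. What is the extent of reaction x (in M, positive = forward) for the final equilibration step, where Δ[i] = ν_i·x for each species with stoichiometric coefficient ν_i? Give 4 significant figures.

Q₀ = 0.001716 vs Keq = 1.0070e+05 ⇒ Q<K, forward
Step 1:
                   A          L          G
  Initial     0.1217    0.01716      5.029
  Change     -0.1211     0.1816    0.06054
  Equil   6.2999e-04     0.1988       5.09
  solve Keq expr → x = 0.06054; check Q = 1.0070e+05

x = 0.06054 M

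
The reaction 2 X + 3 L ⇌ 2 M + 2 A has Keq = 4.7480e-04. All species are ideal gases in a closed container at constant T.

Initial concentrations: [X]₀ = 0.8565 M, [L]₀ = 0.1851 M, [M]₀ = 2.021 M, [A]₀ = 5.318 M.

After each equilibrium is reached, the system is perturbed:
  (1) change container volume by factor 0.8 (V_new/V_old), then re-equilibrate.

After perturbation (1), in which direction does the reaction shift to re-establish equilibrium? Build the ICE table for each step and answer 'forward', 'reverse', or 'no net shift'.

Direction: forward

Q₀ = 2.4829e+04 vs Keq = 4.7480e-04 ⇒ Q>K, reverse
Step 1:
                    X           L           M           A
  Initial      0.8565      0.1851       2.021       5.318
  Change        1.925       2.887      -1.925      -1.925
  Equil         2.781       3.072     0.09618       3.393
  solve Keq expr → x = -0.9624; check Q = 4.7480e-04
Then change container volume by factor 0.8 (V_new/V_old).
Step 2:
                    X           L           M           A
  Initial       3.477        3.84      0.1202       4.241
  Change     -0.01236    -0.01854     0.01236     0.01236
  Equil         3.464       3.822      0.1326       4.254
  solve Keq expr → x = 0.006179; check Q = 4.7480e-04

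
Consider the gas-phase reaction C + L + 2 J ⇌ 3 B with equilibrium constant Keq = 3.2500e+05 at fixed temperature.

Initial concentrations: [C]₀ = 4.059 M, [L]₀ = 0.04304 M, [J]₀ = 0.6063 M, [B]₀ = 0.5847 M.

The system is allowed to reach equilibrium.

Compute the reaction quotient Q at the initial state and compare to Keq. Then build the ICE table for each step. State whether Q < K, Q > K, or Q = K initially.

Q₀ = 3.113 vs Keq = 3.2500e+05 ⇒ Q<K, forward
Step 1:
                    C           L           J           B
  Initial       4.059     0.04304      0.6063      0.5847
  Change     -0.04304    -0.04304    -0.08608      0.1291
  Equil         4.016  1.0297e-06      0.5202      0.7138
  solve Keq expr → x = 0.04304; check Q = 3.2500e+05

Q₀ = 3.113; Q < K (proceeds forward)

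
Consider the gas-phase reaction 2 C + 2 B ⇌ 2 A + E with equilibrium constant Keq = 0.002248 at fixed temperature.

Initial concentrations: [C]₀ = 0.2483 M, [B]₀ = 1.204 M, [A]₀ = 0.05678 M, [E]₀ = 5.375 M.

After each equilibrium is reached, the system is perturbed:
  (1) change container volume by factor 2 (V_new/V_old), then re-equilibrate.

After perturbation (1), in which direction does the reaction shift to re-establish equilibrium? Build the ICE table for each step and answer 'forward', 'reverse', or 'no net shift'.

Direction: reverse

Q₀ = 0.1939 vs Keq = 0.002248 ⇒ Q>K, reverse
Step 1:
                    C           B           A           E
  I            0.2483       1.204     0.05678       5.375
  C           0.04914     0.04914    -0.04914    -0.02457
  E            0.2974       1.253     0.00764        5.35
  solve Keq expr → x = -0.02457; check Q = 0.002248
Then change container volume by factor 2 (V_new/V_old).
Step 2:
                    C           B           A           E
  I            0.1487      0.6266     0.00382       2.675
  C          0.001094    0.001094   -0.001094 -5.4699e-04
  E            0.1498      0.6277    0.002726       2.675
  solve Keq expr → x = -5.4699e-04; check Q = 0.002248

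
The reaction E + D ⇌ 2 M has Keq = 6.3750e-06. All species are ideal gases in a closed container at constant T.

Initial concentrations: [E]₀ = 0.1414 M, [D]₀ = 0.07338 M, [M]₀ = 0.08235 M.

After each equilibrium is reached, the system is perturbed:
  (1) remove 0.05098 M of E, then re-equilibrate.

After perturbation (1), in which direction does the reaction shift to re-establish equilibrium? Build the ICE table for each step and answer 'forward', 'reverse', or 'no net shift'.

Q₀ = 0.6536 vs Keq = 6.3750e-06 ⇒ Q>K, reverse
Step 1:
                    E           D           M
  Initial      0.1414     0.07338     0.08235
  Change      0.04099     0.04099    -0.08199
  Equil        0.1824      0.1144  3.6467e-04
  solve Keq expr → x = -0.04099; check Q = 6.3750e-06
Then remove 0.05098 M of E.
Step 2:
                    E           D           M
  Initial      0.1314      0.1144  3.6467e-04
  Change   2.7531e-05  2.7531e-05 -5.5062e-05
  Equil        0.1314      0.1144  3.0961e-04
  solve Keq expr → x = -2.7531e-05; check Q = 6.3750e-06

Direction: reverse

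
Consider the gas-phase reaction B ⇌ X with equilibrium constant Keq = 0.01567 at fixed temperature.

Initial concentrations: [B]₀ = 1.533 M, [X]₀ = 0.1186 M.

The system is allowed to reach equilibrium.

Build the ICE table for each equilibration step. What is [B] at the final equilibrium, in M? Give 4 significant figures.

[B]_eq = 1.626 M

Q₀ = 0.07736 vs Keq = 0.01567 ⇒ Q>K, reverse
Step 1:
                   B          X
  init         1.533     0.1186
  Δ          0.09312   -0.09312
  eq           1.626    0.02548
  solve Keq expr → x = -0.09312; check Q = 0.01567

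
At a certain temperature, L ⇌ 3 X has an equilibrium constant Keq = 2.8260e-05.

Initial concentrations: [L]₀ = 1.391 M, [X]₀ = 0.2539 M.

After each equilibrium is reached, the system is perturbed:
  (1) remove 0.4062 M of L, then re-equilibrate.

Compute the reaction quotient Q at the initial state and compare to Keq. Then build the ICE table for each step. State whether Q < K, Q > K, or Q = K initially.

Q₀ = 0.01177 vs Keq = 2.8260e-05 ⇒ Q>K, reverse
Step 1:
                    L           X
  Initial       1.391      0.2539
  Change       0.0731     -0.2193
  Equil         1.464     0.03459
  solve Keq expr → x = -0.0731; check Q = 2.8260e-05
Then remove 0.4062 M of L.
Step 2:
                    L           X
  Initial       1.058     0.03459
  Change      0.00118   -0.003539
  Equil         1.059     0.03105
  solve Keq expr → x = -0.00118; check Q = 2.8260e-05

Q₀ = 0.01177; Q > K (proceeds reverse)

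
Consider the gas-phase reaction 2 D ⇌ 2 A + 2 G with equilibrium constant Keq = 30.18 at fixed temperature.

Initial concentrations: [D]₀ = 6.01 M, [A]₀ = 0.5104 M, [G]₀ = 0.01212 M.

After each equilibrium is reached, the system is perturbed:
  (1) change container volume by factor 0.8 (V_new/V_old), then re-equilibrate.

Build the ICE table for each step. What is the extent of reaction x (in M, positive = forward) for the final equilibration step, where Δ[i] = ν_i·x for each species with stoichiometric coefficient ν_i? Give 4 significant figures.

Q₀ = 1.0594e-06 vs Keq = 30.18 ⇒ Q<K, forward
Step 1:
                    D           A           G
  Initial        6.01      0.5104     0.01212
  Change       -3.477       3.477       3.477
  Equil         2.533       3.988       3.489
  solve Keq expr → x = 1.739; check Q = 30.18
Then change container volume by factor 0.8 (V_new/V_old).
Step 2:
                    D           A           G
  Initial       3.166       4.985       4.362
  Change        0.299      -0.299      -0.299
  Equil         3.465       4.685       4.063
  solve Keq expr → x = -0.1495; check Q = 30.18

x = -0.1495 M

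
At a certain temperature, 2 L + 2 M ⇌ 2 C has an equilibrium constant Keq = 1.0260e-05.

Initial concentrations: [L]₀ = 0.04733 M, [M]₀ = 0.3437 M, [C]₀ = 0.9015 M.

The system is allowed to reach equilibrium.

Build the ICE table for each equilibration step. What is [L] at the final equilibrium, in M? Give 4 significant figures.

[L]_eq = 0.9451 M

Q₀ = 3071 vs Keq = 1.0260e-05 ⇒ Q>K, reverse
Step 1:
                    L           M           C
  Initial     0.04733      0.3437      0.9015
  Change       0.8977      0.8977     -0.8977
  Equil        0.9451       1.241    0.003758
  solve Keq expr → x = -0.4489; check Q = 1.0260e-05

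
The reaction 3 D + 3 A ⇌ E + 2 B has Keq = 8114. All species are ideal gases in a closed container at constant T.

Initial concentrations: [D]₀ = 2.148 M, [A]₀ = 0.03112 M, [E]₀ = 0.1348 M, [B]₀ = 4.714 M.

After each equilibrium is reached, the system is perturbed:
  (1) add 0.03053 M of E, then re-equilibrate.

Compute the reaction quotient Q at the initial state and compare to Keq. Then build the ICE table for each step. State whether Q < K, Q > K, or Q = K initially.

Q₀ = 1.0029e+04; Q > K (proceeds reverse)

Q₀ = 1.0029e+04 vs Keq = 8114 ⇒ Q>K, reverse
Step 1:
                    D           A           E           B
  init          2.148     0.03112      0.1348       4.714
  Δ          0.002177    0.002177 -7.2554e-04   -0.001451
  eq             2.15      0.0333      0.1341       4.713
  solve Keq expr → x = -7.2554e-04; check Q = 8114
Then add 0.03053 M of E.
Step 2:
                    D           A           E           B
  init           2.15      0.0333      0.1646       4.713
  Δ          0.002257    0.002257 -7.5243e-04   -0.001505
  eq            2.152     0.03555      0.1639       4.711
  solve Keq expr → x = -7.5243e-04; check Q = 8114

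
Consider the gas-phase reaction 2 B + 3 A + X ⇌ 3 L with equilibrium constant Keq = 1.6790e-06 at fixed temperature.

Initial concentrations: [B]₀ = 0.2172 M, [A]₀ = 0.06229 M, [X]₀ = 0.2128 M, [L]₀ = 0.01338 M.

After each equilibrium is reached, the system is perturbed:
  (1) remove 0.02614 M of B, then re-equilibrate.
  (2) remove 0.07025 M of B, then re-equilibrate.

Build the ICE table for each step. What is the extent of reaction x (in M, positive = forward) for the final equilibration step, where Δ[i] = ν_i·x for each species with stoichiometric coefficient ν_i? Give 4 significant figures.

Q₀ = 0.9872 vs Keq = 1.6790e-06 ⇒ Q>K, reverse
Step 1:
                   B          A          X          L
  init        0.2172    0.06229     0.2128    0.01338
  Δ         0.008787    0.01318   0.004393   -0.01318
  eq           0.226    0.07547     0.2172 2.0005e-04
  solve Keq expr → x = -0.004393; check Q = 1.6790e-06
Then remove 0.02614 M of B.
Step 2:
                   B          A          X          L
  init        0.1998    0.07547     0.2172 2.0005e-04
  Δ       1.0463e-05 1.5694e-05 5.2313e-06 -1.5694e-05
  eq          0.1999    0.07549     0.2172 1.8435e-04
  solve Keq expr → x = -5.2313e-06; check Q = 1.6790e-06
Then remove 0.07025 M of B.
Step 3:
                   B          A          X          L
  init        0.1296    0.07549     0.2172 1.8435e-04
  Δ       3.0749e-05 4.6123e-05 1.5374e-05 -4.6123e-05
  eq          0.1296    0.07553     0.2172 1.3823e-04
  solve Keq expr → x = -1.5374e-05; check Q = 1.6790e-06

x = -1.5374e-05 M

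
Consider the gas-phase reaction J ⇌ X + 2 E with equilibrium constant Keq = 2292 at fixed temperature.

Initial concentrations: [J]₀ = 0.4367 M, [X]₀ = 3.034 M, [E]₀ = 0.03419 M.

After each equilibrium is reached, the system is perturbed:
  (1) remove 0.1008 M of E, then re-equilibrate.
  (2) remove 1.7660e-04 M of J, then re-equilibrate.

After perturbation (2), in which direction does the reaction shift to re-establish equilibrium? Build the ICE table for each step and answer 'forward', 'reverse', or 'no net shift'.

Direction: reverse

Q₀ = 0.008121 vs Keq = 2292 ⇒ Q<K, forward
Step 1:
                  J         X         E
  I          0.4367     3.034   0.03419
  C         -0.4355    0.4355    0.8709
  E         0.00124     3.469    0.9051
  solve Keq expr → x = 0.4355; check Q = 2292
Then remove 0.1008 M of E.
Step 2:
                  J         X         E
  I         0.00124     3.469    0.8043
  C       -2.5949e-04 2.5949e-04 5.1898e-04
  E       9.8059e-04      3.47    0.8048
  solve Keq expr → x = 2.5949e-04; check Q = 2292
Then remove 1.7660e-04 M of J.
Step 3:
                  J         X         E
  I       8.0399e-04      3.47    0.8048
  C       1.7569e-04 -1.7569e-04 -3.5139e-04
  E       9.7968e-04      3.47    0.8045
  solve Keq expr → x = -1.7569e-04; check Q = 2292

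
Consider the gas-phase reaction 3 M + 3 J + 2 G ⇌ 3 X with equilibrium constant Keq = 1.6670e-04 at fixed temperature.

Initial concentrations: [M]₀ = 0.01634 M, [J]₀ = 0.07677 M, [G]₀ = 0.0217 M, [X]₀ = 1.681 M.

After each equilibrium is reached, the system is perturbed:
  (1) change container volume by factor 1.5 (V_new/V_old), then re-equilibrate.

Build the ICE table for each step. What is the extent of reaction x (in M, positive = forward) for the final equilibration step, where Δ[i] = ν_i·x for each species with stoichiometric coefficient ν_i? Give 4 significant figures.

x = -0.01381 M

Q₀ = 5.1104e+12 vs Keq = 1.6670e-04 ⇒ Q>K, reverse
Step 1:
                   M          J          G          X
  Initial    0.01634    0.07677     0.0217      1.681
  Change       1.538      1.538      1.026     -1.538
  Equil        1.555      1.615      1.047     0.1425
  solve Keq expr → x = -0.5128; check Q = 1.6670e-04
Then change container volume by factor 1.5 (V_new/V_old).
Step 2:
                   M          J          G          X
  Initial      1.037      1.077     0.6982    0.09503
  Change     0.04144    0.04144    0.02763   -0.04144
  Equil        1.078      1.118     0.7259    0.05358
  solve Keq expr → x = -0.01381; check Q = 1.6670e-04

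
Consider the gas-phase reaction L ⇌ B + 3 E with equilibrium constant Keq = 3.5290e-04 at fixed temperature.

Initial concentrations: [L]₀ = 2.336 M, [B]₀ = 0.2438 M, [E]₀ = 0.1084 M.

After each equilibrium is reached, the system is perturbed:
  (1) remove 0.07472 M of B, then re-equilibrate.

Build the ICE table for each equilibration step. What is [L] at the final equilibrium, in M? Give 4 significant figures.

[L]_eq = 2.318 M

Q₀ = 1.3294e-04 vs Keq = 3.5290e-04 ⇒ Q<K, forward
Step 1:
                  L         B         E
  Initial     2.336    0.2438    0.1084
  Change   -0.01295   0.01295   0.03885
  Equil       2.323    0.2568    0.1473
  solve Keq expr → x = 0.01295; check Q = 3.5290e-04
Then remove 0.07472 M of B.
Step 2:
                  L         B         E
  Initial     2.323     0.182    0.1473
  Change  -0.005388  0.005388   0.01616
  Equil       2.318    0.1874    0.1634
  solve Keq expr → x = 0.005388; check Q = 3.5290e-04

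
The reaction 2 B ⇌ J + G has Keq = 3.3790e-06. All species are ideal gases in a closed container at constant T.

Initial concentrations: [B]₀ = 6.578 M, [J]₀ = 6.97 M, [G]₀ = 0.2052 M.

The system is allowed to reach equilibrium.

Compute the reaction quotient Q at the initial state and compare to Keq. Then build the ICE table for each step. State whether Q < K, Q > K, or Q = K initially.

Q₀ = 0.03305 vs Keq = 3.3790e-06 ⇒ Q>K, reverse
Step 1:
                   B          J          G
  init         6.578       6.97     0.2052
  Δ           0.4104    -0.2052    -0.2052
  eq           6.988      6.765 2.4394e-05
  solve Keq expr → x = -0.2052; check Q = 3.3790e-06

Q₀ = 0.03305; Q > K (proceeds reverse)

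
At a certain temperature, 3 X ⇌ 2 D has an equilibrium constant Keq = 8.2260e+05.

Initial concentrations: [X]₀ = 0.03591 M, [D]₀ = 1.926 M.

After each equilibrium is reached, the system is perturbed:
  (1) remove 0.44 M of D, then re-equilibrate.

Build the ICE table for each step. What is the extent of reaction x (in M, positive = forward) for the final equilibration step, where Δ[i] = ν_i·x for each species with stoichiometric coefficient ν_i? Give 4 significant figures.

x = 8.6862e-04 M

Q₀ = 8.0106e+04 vs Keq = 8.2260e+05 ⇒ Q<K, forward
Step 1:
                   X          D
  Initial    0.03591      1.926
  Change    -0.01932    0.01288
  Equil      0.01659      1.939
  solve Keq expr → x = 0.006438; check Q = 8.2260e+05
Then remove 0.44 M of D.
Step 2:
                   X          D
  Initial    0.01659      1.499
  Change   -0.002606   0.001737
  Equil      0.01399      1.501
  solve Keq expr → x = 8.6862e-04; check Q = 8.2260e+05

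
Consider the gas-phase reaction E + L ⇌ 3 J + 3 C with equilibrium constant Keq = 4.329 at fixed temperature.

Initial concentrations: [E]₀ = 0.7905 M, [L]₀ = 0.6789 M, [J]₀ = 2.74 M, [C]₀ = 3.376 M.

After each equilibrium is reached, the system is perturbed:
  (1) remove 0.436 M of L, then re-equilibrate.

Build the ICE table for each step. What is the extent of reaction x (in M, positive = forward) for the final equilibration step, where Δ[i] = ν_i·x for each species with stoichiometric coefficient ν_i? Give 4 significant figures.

Q₀ = 1475 vs Keq = 4.329 ⇒ Q>K, reverse
Step 1:
                  E         L         J         C
  I          0.7905    0.6789      2.74     3.376
  C          0.5454    0.5454    -1.636    -1.636
  E           1.336     1.224     1.104      1.74
  solve Keq expr → x = -0.5454; check Q = 4.329
Then remove 0.436 M of L.
Step 2:
                  E         L         J         C
  I           1.336    0.7883     1.104      1.74
  C         0.02792   0.02792  -0.08375  -0.08375
  E           1.364    0.8162      1.02     1.656
  solve Keq expr → x = -0.02792; check Q = 4.329

x = -0.02792 M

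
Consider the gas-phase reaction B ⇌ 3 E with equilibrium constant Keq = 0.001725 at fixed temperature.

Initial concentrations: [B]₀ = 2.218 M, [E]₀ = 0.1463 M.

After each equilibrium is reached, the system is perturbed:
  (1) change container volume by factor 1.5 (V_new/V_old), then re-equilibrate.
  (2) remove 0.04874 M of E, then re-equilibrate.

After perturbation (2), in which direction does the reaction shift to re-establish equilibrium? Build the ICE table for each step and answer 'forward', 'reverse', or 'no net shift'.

Direction: forward

Q₀ = 0.001412 vs Keq = 0.001725 ⇒ Q<K, forward
Step 1:
                    B           E
  Initial       2.218      0.1463
  Change    -0.003342     0.01003
  Equil         2.215      0.1563
  solve Keq expr → x = 0.003342; check Q = 0.001725
Then change container volume by factor 1.5 (V_new/V_old).
Step 2:
                    B           E
  Initial       1.476      0.1042
  Change     -0.01067     0.03202
  Equil         1.466      0.1362
  solve Keq expr → x = 0.01067; check Q = 0.001725
Then remove 0.04874 M of E.
Step 3:
                    B           E
  Initial       1.466     0.08749
  Change     -0.01608     0.04824
  Equil          1.45      0.1357
  solve Keq expr → x = 0.01608; check Q = 0.001725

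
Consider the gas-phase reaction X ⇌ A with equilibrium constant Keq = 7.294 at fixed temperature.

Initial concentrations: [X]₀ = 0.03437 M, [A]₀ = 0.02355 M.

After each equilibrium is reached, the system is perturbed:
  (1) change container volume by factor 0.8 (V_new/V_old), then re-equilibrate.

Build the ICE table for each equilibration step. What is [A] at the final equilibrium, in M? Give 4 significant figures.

Q₀ = 0.6852 vs Keq = 7.294 ⇒ Q<K, forward
Step 1:
                    X           A
  Initial     0.03437     0.02355
  Change     -0.02739     0.02739
  Equil      0.006983     0.05094
  solve Keq expr → x = 0.02739; check Q = 7.294
Then change container volume by factor 0.8 (V_new/V_old).
Step 2:
                    X           A
  Initial    0.008729     0.06367
  Change            0           0
  Equil      0.008729     0.06367
  solve Keq expr → x = 0; check Q = 7.294

[A]_eq = 0.06367 M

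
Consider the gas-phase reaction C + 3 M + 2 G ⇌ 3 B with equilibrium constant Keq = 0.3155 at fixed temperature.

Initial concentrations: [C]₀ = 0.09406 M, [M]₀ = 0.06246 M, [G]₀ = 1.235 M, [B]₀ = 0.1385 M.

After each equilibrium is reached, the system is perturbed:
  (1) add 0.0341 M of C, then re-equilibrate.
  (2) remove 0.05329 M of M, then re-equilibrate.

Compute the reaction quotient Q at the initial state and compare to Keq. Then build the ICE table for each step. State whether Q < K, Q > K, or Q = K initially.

Q₀ = 76 vs Keq = 0.3155 ⇒ Q>K, reverse
Step 1:
                    C           M           G           B
  init        0.09406     0.06246       1.235      0.1385
  Δ           0.02706     0.08119     0.05413    -0.08119
  eq           0.1211      0.1436       1.289     0.05731
  solve Keq expr → x = -0.02706; check Q = 0.3155
Then add 0.0341 M of C.
Step 2:
                    C           M           G           B
  init         0.1552      0.1436       1.289     0.05731
  Δ         -0.001099   -0.003298   -0.002199    0.003298
  eq           0.1541      0.1404       1.287     0.06061
  solve Keq expr → x = 0.001099; check Q = 0.3155
Then remove 0.05329 M of M.
Step 3:
                    C           M           G           B
  init         0.1541     0.08706       1.287     0.06061
  Δ          0.005187     0.01556     0.01037    -0.01556
  eq           0.1593      0.1026       1.297     0.04505
  solve Keq expr → x = -0.005187; check Q = 0.3155

Q₀ = 76; Q > K (proceeds reverse)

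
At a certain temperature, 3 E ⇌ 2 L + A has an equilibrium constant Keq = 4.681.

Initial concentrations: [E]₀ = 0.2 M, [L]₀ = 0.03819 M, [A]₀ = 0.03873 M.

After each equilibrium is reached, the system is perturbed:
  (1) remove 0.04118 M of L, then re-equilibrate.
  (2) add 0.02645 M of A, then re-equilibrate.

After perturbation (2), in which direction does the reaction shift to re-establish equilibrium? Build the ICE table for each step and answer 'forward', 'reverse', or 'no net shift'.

Direction: reverse

Q₀ = 0.007061 vs Keq = 4.681 ⇒ Q<K, forward
Step 1:
                    E           L           A
  I               0.2     0.03819     0.03873
  C           -0.1339     0.08925     0.04462
  E           0.06613      0.1274     0.08335
  solve Keq expr → x = 0.04462; check Q = 4.681
Then remove 0.04118 M of L.
Step 2:
                    E           L           A
  I           0.06613     0.08626     0.08335
  C          -0.01139    0.007595    0.003798
  E           0.05474     0.09385     0.08715
  solve Keq expr → x = 0.003798; check Q = 4.681
Then add 0.02645 M of A.
Step 3:
                    E           L           A
  I           0.05474     0.09385      0.1136
  C          0.003767   -0.002512   -0.001256
  E            0.0585     0.09134      0.1123
  solve Keq expr → x = -0.001256; check Q = 4.681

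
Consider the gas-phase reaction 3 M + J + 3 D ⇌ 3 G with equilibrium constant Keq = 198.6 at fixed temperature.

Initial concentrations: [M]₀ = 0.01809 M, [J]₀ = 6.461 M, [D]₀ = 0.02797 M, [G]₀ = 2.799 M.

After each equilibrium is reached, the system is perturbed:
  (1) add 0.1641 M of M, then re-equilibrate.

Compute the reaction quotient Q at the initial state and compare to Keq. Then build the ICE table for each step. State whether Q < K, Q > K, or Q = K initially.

Q₀ = 2.6201e+10 vs Keq = 198.6 ⇒ Q>K, reverse
Step 1:
                   M          J          D          G
  I          0.01809      6.461    0.02797      2.799
  C           0.4411      0.147     0.4411    -0.4411
  E           0.4592      6.608      0.469      2.358
  solve Keq expr → x = -0.147; check Q = 198.6
Then add 0.1641 M of M.
Step 2:
                   M          J          D          G
  I           0.6233      6.608      0.469      2.358
  C         -0.06881   -0.02294   -0.06881    0.06881
  E           0.5545      6.585     0.4002      2.427
  solve Keq expr → x = 0.02294; check Q = 198.6

Q₀ = 2.6201e+10; Q > K (proceeds reverse)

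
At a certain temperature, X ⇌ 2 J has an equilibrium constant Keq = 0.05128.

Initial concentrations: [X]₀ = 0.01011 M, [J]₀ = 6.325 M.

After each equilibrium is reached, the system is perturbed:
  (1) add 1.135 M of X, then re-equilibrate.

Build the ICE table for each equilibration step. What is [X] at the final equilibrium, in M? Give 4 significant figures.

[X]_eq = 4.079 M

Q₀ = 3957 vs Keq = 0.05128 ⇒ Q>K, reverse
Step 1:
                  X         J
  I         0.01011     6.325
  C           2.967    -5.934
  E           2.977    0.3907
  solve Keq expr → x = -2.967; check Q = 0.05128
Then add 1.135 M of X.
Step 2:
                  X         J
  I           4.112    0.3907
  C        -0.03331   0.06661
  E           4.079    0.4573
  solve Keq expr → x = 0.03331; check Q = 0.05128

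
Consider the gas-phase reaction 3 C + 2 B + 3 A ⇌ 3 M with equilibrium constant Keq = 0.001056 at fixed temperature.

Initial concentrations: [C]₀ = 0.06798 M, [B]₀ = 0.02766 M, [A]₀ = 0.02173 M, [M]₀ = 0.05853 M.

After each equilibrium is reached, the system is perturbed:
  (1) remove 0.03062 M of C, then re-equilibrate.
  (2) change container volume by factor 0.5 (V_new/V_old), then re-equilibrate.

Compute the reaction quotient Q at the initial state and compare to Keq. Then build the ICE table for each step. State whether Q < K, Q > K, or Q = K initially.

Q₀ = 8.1303e+07 vs Keq = 0.001056 ⇒ Q>K, reverse
Step 1:
                  C         B         A         M
  init      0.06798   0.02766   0.02173   0.05853
  Δ         0.05836   0.03891   0.05836  -0.05836
  eq         0.1263   0.06657   0.08009 1.6925e-04
  solve Keq expr → x = -0.01945; check Q = 0.001056
Then remove 0.03062 M of C.
Step 2:
                  C         B         A         M
  init      0.09572   0.06657   0.08009 1.6925e-04
  Δ       4.0864e-05 2.7242e-05 4.0864e-05 -4.0864e-05
  eq        0.09576   0.06659   0.08013 1.2838e-04
  solve Keq expr → x = -1.3621e-05; check Q = 0.001056
Then change container volume by factor 0.5 (V_new/V_old).
Step 3:
                  C         B         A         M
  init       0.1915    0.1332    0.1603 2.5677e-04
  Δ       -5.5178e-04 -3.6785e-04 -5.5178e-04 5.5178e-04
  eq          0.191    0.1328    0.1597 8.0854e-04
  solve Keq expr → x = 1.8393e-04; check Q = 0.001056

Q₀ = 8.1303e+07; Q > K (proceeds reverse)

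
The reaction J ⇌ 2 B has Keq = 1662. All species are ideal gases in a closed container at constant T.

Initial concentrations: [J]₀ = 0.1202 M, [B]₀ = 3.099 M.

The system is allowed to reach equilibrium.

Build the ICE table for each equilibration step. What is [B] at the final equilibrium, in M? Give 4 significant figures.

[B]_eq = 3.326 M

Q₀ = 79.9 vs Keq = 1662 ⇒ Q<K, forward
Step 1:
                    J           B
  init         0.1202       3.099
  Δ           -0.1135      0.2271
  eq         0.006656       3.326
  solve Keq expr → x = 0.1135; check Q = 1662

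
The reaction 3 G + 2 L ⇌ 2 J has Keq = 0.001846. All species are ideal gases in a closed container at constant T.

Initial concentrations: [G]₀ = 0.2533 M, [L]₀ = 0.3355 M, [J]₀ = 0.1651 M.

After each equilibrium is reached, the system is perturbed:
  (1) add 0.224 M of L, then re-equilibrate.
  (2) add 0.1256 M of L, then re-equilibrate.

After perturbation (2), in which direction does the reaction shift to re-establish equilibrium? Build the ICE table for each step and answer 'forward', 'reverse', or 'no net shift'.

Direction: forward

Q₀ = 14.9 vs Keq = 0.001846 ⇒ Q>K, reverse
Step 1:
                    G           L           J
  I            0.2533      0.3355      0.1651
  C            0.2367      0.1578     -0.1578
  E              0.49      0.4933    0.007271
  solve Keq expr → x = -0.07891; check Q = 0.001846
Then add 0.224 M of L.
Step 2:
                    G           L           J
  I              0.49      0.7173    0.007271
  C         -0.004659   -0.003106    0.003106
  E            0.4854      0.7142     0.01038
  solve Keq expr → x = 0.001553; check Q = 0.001846
Then add 0.1256 M of L.
Step 3:
                    G           L           J
  I            0.4854      0.8398     0.01038
  C         -0.002556   -0.001704    0.001704
  E            0.4828      0.8381     0.01208
  solve Keq expr → x = 8.5203e-04; check Q = 0.001846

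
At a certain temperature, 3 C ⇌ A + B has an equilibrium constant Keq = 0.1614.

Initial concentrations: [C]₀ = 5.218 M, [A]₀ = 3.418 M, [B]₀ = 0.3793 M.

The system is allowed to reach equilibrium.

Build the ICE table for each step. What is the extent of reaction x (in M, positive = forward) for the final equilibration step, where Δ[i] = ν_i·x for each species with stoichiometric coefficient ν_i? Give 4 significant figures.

x = 0.7235 M

Q₀ = 0.009125 vs Keq = 0.1614 ⇒ Q<K, forward
Step 1:
                  C         A         B
  init        5.218     3.418    0.3793
  Δ          -2.171    0.7235    0.7235
  eq          3.047     4.142     1.103
  solve Keq expr → x = 0.7235; check Q = 0.1614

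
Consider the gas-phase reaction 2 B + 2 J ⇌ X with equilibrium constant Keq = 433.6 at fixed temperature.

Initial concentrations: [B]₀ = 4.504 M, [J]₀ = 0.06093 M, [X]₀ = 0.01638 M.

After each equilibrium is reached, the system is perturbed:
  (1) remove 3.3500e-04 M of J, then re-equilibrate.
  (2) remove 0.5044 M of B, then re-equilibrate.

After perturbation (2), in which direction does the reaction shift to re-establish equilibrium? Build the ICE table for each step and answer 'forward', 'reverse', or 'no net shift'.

Q₀ = 0.2175 vs Keq = 433.6 ⇒ Q<K, forward
Step 1:
                    B           J           X
  Initial       4.504     0.06093     0.01638
  Change     -0.05862    -0.05862     0.02931
  Equil         4.445    0.002309     0.04569
  solve Keq expr → x = 0.02931; check Q = 433.6
Then remove 3.3500e-04 M of J.
Step 2:
                    B           J           X
  Initial       4.445    0.001974     0.04569
  Change   3.3065e-04  3.3065e-04 -1.6532e-04
  Equil         4.446    0.002305     0.04553
  solve Keq expr → x = -1.6532e-04; check Q = 433.6
Then remove 0.5044 M of B.
Step 3:
                    B           J           X
  Initial       3.941    0.002305     0.04553
  Change   2.9062e-04  2.9062e-04 -1.4531e-04
  Equil         3.942    0.002595     0.04538
  solve Keq expr → x = -1.4531e-04; check Q = 433.6

Direction: reverse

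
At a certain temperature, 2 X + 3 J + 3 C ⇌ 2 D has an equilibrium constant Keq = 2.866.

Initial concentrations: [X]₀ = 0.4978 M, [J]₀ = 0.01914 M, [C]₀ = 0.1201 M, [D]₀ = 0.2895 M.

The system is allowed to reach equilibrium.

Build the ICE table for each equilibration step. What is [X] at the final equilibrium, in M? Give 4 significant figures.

Q₀ = 2.7844e+07 vs Keq = 2.866 ⇒ Q>K, reverse
Step 1:
                   X          J          C          D
  I           0.4978    0.01914     0.1201     0.2895
  C           0.2168     0.3252     0.3252    -0.2168
  E           0.7146     0.3444     0.4453    0.07267
  solve Keq expr → x = -0.1084; check Q = 2.866

[X]_eq = 0.7146 M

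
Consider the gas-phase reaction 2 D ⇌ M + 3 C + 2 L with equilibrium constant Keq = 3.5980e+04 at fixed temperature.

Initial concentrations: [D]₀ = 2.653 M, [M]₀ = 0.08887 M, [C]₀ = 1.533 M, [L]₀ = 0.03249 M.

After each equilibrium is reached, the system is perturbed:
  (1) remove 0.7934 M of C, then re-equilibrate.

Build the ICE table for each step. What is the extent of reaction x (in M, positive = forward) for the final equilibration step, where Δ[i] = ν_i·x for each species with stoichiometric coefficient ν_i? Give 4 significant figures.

x = 0.01717 M

Q₀ = 4.8018e-05 vs Keq = 3.5980e+04 ⇒ Q<K, forward
Step 1:
                   D          M          C          L
  Initial      2.653    0.08887      1.533    0.03249
  Change      -2.471      1.235      3.706      2.471
  Equil       0.1821      1.324      5.239      2.503
  solve Keq expr → x = 1.235; check Q = 3.5980e+04
Then remove 0.7934 M of C.
Step 2:
                   D          M          C          L
  Initial     0.1821      1.324      4.446      2.503
  Change    -0.03435    0.01717    0.05152    0.03435
  Equil       0.1478      1.341      4.497      2.538
  solve Keq expr → x = 0.01717; check Q = 3.5980e+04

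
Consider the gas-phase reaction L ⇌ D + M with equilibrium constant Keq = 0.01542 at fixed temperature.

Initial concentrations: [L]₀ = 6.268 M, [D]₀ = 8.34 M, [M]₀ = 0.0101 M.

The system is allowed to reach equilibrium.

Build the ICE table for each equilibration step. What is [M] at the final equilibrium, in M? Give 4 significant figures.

Q₀ = 0.01344 vs Keq = 0.01542 ⇒ Q<K, forward
Step 1:
                   L          D          M
  init         6.268       8.34     0.0101
  Δ        -0.001484   0.001484   0.001484
  eq           6.267      8.341    0.01158
  solve Keq expr → x = 0.001484; check Q = 0.01542

[M]_eq = 0.01158 M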